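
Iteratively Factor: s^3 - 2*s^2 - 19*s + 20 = (s - 1)*(s^2 - s - 20) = (s - 1)*(s + 4)*(s - 5)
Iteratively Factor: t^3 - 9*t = (t + 3)*(t^2 - 3*t) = t*(t + 3)*(t - 3)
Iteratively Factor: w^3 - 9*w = (w + 3)*(w^2 - 3*w) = (w - 3)*(w + 3)*(w)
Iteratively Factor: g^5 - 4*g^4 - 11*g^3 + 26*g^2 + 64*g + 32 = (g + 1)*(g^4 - 5*g^3 - 6*g^2 + 32*g + 32) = (g - 4)*(g + 1)*(g^3 - g^2 - 10*g - 8) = (g - 4)*(g + 1)*(g + 2)*(g^2 - 3*g - 4) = (g - 4)*(g + 1)^2*(g + 2)*(g - 4)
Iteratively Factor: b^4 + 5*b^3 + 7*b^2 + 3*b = (b)*(b^3 + 5*b^2 + 7*b + 3) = b*(b + 1)*(b^2 + 4*b + 3) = b*(b + 1)^2*(b + 3)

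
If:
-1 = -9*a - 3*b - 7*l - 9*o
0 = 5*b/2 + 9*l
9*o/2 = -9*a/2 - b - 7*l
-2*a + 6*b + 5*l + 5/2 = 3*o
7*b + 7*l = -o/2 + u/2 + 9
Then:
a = -1225/318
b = 18/53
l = -5/53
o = 3743/954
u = -10153/954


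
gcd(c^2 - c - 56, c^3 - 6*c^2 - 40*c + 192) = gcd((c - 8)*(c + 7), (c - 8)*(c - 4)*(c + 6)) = c - 8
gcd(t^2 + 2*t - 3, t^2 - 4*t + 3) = t - 1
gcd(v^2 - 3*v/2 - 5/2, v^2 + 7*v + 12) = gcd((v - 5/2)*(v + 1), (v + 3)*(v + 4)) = 1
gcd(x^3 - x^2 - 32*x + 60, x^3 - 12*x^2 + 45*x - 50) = x^2 - 7*x + 10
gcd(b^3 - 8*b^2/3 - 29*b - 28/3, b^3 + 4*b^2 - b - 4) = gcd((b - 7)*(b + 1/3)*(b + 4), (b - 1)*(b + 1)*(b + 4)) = b + 4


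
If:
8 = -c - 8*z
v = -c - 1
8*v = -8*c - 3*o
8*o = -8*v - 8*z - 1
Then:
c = 19/27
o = 8/3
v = -46/27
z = -235/216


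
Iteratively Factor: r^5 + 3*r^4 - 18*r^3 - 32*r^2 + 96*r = (r - 3)*(r^4 + 6*r^3 - 32*r) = (r - 3)*(r + 4)*(r^3 + 2*r^2 - 8*r) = (r - 3)*(r - 2)*(r + 4)*(r^2 + 4*r) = r*(r - 3)*(r - 2)*(r + 4)*(r + 4)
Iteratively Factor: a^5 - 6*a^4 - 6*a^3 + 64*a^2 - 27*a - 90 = (a + 1)*(a^4 - 7*a^3 + a^2 + 63*a - 90) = (a - 2)*(a + 1)*(a^3 - 5*a^2 - 9*a + 45) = (a - 3)*(a - 2)*(a + 1)*(a^2 - 2*a - 15) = (a - 3)*(a - 2)*(a + 1)*(a + 3)*(a - 5)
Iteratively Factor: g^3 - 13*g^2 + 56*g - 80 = (g - 4)*(g^2 - 9*g + 20) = (g - 5)*(g - 4)*(g - 4)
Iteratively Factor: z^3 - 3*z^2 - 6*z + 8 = (z + 2)*(z^2 - 5*z + 4) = (z - 4)*(z + 2)*(z - 1)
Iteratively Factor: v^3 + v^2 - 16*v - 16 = (v + 4)*(v^2 - 3*v - 4) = (v - 4)*(v + 4)*(v + 1)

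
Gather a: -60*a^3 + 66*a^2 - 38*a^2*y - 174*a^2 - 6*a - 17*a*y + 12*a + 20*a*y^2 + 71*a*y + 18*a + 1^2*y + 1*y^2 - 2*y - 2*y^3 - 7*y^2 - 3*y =-60*a^3 + a^2*(-38*y - 108) + a*(20*y^2 + 54*y + 24) - 2*y^3 - 6*y^2 - 4*y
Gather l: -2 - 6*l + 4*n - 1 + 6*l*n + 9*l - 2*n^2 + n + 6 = l*(6*n + 3) - 2*n^2 + 5*n + 3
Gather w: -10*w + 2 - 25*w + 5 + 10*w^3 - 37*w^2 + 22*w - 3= 10*w^3 - 37*w^2 - 13*w + 4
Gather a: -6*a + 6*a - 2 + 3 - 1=0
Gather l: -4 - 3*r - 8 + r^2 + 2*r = r^2 - r - 12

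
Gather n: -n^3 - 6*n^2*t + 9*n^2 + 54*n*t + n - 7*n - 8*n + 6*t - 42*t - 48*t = -n^3 + n^2*(9 - 6*t) + n*(54*t - 14) - 84*t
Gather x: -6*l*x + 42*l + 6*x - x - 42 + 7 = 42*l + x*(5 - 6*l) - 35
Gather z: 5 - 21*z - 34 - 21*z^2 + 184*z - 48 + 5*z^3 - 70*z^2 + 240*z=5*z^3 - 91*z^2 + 403*z - 77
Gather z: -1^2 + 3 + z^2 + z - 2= z^2 + z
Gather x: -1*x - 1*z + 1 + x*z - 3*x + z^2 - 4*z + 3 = x*(z - 4) + z^2 - 5*z + 4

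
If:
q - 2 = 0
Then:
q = 2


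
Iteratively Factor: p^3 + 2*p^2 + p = (p + 1)*(p^2 + p) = p*(p + 1)*(p + 1)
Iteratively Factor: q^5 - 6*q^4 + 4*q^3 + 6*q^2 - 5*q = (q)*(q^4 - 6*q^3 + 4*q^2 + 6*q - 5) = q*(q - 1)*(q^3 - 5*q^2 - q + 5) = q*(q - 1)^2*(q^2 - 4*q - 5) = q*(q - 1)^2*(q + 1)*(q - 5)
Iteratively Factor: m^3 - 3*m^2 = (m)*(m^2 - 3*m) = m*(m - 3)*(m)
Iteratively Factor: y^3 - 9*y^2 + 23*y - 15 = (y - 3)*(y^2 - 6*y + 5) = (y - 5)*(y - 3)*(y - 1)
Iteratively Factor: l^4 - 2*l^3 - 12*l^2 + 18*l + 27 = (l - 3)*(l^3 + l^2 - 9*l - 9) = (l - 3)*(l + 1)*(l^2 - 9) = (l - 3)*(l + 1)*(l + 3)*(l - 3)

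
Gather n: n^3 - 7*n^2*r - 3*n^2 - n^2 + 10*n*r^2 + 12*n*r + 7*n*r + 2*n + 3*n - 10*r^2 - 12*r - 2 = n^3 + n^2*(-7*r - 4) + n*(10*r^2 + 19*r + 5) - 10*r^2 - 12*r - 2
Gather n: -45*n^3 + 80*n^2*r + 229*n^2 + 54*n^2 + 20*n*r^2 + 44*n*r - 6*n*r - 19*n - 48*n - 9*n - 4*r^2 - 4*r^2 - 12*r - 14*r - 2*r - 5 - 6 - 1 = -45*n^3 + n^2*(80*r + 283) + n*(20*r^2 + 38*r - 76) - 8*r^2 - 28*r - 12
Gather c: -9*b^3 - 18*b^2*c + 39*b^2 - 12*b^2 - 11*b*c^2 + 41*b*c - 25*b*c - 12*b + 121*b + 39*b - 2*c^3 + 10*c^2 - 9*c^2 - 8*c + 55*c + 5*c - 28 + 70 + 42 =-9*b^3 + 27*b^2 + 148*b - 2*c^3 + c^2*(1 - 11*b) + c*(-18*b^2 + 16*b + 52) + 84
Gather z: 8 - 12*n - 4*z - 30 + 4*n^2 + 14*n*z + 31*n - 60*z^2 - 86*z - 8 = 4*n^2 + 19*n - 60*z^2 + z*(14*n - 90) - 30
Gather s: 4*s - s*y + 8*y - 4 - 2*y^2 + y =s*(4 - y) - 2*y^2 + 9*y - 4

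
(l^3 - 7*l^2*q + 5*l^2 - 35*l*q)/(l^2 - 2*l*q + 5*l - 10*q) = l*(-l + 7*q)/(-l + 2*q)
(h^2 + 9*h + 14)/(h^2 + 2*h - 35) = (h + 2)/(h - 5)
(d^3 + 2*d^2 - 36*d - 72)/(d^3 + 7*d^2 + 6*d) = (d^2 - 4*d - 12)/(d*(d + 1))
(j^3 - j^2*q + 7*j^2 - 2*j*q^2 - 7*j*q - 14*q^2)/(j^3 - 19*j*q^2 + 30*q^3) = (-j^2 - j*q - 7*j - 7*q)/(-j^2 - 2*j*q + 15*q^2)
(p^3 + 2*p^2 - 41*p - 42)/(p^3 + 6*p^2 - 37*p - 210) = (p + 1)/(p + 5)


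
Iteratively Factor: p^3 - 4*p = (p + 2)*(p^2 - 2*p) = p*(p + 2)*(p - 2)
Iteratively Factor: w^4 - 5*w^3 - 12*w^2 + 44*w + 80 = (w + 2)*(w^3 - 7*w^2 + 2*w + 40) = (w - 5)*(w + 2)*(w^2 - 2*w - 8) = (w - 5)*(w + 2)^2*(w - 4)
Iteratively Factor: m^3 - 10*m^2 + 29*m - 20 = (m - 4)*(m^2 - 6*m + 5) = (m - 5)*(m - 4)*(m - 1)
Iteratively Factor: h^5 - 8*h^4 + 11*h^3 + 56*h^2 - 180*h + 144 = (h - 3)*(h^4 - 5*h^3 - 4*h^2 + 44*h - 48) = (h - 4)*(h - 3)*(h^3 - h^2 - 8*h + 12) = (h - 4)*(h - 3)*(h + 3)*(h^2 - 4*h + 4) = (h - 4)*(h - 3)*(h - 2)*(h + 3)*(h - 2)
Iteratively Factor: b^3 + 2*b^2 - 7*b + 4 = (b + 4)*(b^2 - 2*b + 1) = (b - 1)*(b + 4)*(b - 1)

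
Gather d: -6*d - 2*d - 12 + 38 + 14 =40 - 8*d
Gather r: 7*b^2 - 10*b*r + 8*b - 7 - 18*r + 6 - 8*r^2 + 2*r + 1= 7*b^2 + 8*b - 8*r^2 + r*(-10*b - 16)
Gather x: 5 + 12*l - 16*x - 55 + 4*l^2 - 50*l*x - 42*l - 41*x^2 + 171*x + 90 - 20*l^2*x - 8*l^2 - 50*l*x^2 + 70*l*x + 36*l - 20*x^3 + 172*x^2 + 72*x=-4*l^2 + 6*l - 20*x^3 + x^2*(131 - 50*l) + x*(-20*l^2 + 20*l + 227) + 40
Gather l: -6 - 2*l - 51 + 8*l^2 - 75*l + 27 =8*l^2 - 77*l - 30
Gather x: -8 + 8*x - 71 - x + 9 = 7*x - 70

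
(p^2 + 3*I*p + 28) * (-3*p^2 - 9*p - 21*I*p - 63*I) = -3*p^4 - 9*p^3 - 30*I*p^3 - 21*p^2 - 90*I*p^2 - 63*p - 588*I*p - 1764*I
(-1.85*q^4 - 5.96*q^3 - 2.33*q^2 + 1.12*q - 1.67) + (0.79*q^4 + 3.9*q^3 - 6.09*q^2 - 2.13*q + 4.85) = -1.06*q^4 - 2.06*q^3 - 8.42*q^2 - 1.01*q + 3.18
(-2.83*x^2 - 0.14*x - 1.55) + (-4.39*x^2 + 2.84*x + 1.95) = -7.22*x^2 + 2.7*x + 0.4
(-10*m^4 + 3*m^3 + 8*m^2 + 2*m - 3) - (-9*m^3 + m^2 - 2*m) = -10*m^4 + 12*m^3 + 7*m^2 + 4*m - 3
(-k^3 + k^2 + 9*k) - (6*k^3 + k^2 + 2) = -7*k^3 + 9*k - 2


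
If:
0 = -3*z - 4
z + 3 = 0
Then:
No Solution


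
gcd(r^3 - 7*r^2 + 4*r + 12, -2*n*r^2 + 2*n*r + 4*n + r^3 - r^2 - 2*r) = r^2 - r - 2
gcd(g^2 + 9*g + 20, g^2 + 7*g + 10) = g + 5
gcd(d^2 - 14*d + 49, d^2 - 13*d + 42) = d - 7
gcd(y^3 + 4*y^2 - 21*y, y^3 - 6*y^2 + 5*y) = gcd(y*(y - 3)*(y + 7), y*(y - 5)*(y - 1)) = y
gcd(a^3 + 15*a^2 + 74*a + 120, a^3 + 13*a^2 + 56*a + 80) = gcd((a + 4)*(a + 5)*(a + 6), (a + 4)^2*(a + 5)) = a^2 + 9*a + 20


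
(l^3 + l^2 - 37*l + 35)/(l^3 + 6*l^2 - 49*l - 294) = (l^2 - 6*l + 5)/(l^2 - l - 42)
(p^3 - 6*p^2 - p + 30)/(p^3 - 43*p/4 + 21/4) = 4*(p^2 - 3*p - 10)/(4*p^2 + 12*p - 7)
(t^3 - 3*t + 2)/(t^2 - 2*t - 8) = (t^2 - 2*t + 1)/(t - 4)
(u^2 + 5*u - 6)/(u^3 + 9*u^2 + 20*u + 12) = (u - 1)/(u^2 + 3*u + 2)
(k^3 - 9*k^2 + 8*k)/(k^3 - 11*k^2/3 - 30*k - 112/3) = 3*k*(k - 1)/(3*k^2 + 13*k + 14)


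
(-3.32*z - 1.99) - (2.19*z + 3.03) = -5.51*z - 5.02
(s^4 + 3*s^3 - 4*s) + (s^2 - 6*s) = s^4 + 3*s^3 + s^2 - 10*s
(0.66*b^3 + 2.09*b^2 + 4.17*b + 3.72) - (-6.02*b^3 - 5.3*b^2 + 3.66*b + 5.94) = 6.68*b^3 + 7.39*b^2 + 0.51*b - 2.22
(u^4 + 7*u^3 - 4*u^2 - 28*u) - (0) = u^4 + 7*u^3 - 4*u^2 - 28*u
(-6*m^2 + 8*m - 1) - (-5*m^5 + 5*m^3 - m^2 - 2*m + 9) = 5*m^5 - 5*m^3 - 5*m^2 + 10*m - 10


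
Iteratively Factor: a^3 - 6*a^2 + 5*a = (a)*(a^2 - 6*a + 5) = a*(a - 5)*(a - 1)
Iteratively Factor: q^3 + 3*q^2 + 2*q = (q + 2)*(q^2 + q) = (q + 1)*(q + 2)*(q)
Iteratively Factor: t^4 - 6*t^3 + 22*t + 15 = (t + 1)*(t^3 - 7*t^2 + 7*t + 15) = (t + 1)^2*(t^2 - 8*t + 15) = (t - 3)*(t + 1)^2*(t - 5)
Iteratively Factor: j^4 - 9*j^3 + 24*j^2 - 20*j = (j)*(j^3 - 9*j^2 + 24*j - 20) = j*(j - 2)*(j^2 - 7*j + 10) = j*(j - 2)^2*(j - 5)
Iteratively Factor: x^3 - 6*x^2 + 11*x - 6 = (x - 3)*(x^2 - 3*x + 2) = (x - 3)*(x - 1)*(x - 2)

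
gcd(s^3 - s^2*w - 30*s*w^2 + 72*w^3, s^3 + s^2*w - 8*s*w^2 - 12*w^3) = s - 3*w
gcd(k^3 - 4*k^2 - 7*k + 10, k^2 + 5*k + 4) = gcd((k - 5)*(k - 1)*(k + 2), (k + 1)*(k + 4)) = 1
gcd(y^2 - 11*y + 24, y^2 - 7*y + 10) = 1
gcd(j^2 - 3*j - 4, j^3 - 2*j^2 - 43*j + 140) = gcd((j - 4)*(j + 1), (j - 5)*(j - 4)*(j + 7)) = j - 4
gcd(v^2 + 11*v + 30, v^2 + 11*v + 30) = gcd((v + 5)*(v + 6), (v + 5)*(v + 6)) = v^2 + 11*v + 30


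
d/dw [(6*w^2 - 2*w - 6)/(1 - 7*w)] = 2*(-21*w^2 + 6*w - 22)/(49*w^2 - 14*w + 1)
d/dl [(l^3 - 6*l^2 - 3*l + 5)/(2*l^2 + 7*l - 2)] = (2*l^4 + 14*l^3 - 42*l^2 + 4*l - 29)/(4*l^4 + 28*l^3 + 41*l^2 - 28*l + 4)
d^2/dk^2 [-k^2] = -2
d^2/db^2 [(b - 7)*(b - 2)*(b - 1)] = 6*b - 20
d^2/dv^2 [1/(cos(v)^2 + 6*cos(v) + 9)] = 2*(3*cos(v) - cos(2*v) + 2)/(cos(v) + 3)^4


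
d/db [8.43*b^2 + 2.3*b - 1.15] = 16.86*b + 2.3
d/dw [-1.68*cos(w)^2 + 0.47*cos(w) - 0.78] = (3.36*cos(w) - 0.47)*sin(w)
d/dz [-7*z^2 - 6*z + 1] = -14*z - 6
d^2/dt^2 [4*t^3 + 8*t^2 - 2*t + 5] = 24*t + 16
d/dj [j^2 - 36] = 2*j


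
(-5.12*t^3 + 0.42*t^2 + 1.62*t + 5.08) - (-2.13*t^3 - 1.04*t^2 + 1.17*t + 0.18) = -2.99*t^3 + 1.46*t^2 + 0.45*t + 4.9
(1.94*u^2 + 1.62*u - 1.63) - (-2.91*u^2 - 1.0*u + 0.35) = 4.85*u^2 + 2.62*u - 1.98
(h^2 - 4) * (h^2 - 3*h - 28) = h^4 - 3*h^3 - 32*h^2 + 12*h + 112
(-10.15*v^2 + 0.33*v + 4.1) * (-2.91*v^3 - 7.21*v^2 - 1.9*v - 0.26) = 29.5365*v^5 + 72.2212*v^4 + 4.9747*v^3 - 27.549*v^2 - 7.8758*v - 1.066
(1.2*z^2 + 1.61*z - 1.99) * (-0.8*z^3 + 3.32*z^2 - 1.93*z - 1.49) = -0.96*z^5 + 2.696*z^4 + 4.6212*z^3 - 11.5021*z^2 + 1.4418*z + 2.9651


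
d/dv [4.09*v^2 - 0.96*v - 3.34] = 8.18*v - 0.96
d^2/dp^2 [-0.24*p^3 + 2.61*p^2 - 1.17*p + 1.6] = 5.22 - 1.44*p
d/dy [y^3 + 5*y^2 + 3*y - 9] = 3*y^2 + 10*y + 3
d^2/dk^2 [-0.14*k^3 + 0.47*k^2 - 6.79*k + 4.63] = 0.94 - 0.84*k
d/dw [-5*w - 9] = -5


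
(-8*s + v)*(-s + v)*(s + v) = 8*s^3 - s^2*v - 8*s*v^2 + v^3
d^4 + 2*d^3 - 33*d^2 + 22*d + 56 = (d - 4)*(d - 2)*(d + 1)*(d + 7)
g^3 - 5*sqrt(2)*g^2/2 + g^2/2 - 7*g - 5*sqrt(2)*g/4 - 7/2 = (g + 1/2)*(g - 7*sqrt(2)/2)*(g + sqrt(2))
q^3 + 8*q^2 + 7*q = q*(q + 1)*(q + 7)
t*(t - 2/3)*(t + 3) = t^3 + 7*t^2/3 - 2*t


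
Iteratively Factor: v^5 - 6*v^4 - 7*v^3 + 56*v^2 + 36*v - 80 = (v + 2)*(v^4 - 8*v^3 + 9*v^2 + 38*v - 40) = (v - 4)*(v + 2)*(v^3 - 4*v^2 - 7*v + 10) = (v - 5)*(v - 4)*(v + 2)*(v^2 + v - 2) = (v - 5)*(v - 4)*(v + 2)^2*(v - 1)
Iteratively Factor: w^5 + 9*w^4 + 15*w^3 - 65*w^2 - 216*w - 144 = (w + 4)*(w^4 + 5*w^3 - 5*w^2 - 45*w - 36) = (w - 3)*(w + 4)*(w^3 + 8*w^2 + 19*w + 12) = (w - 3)*(w + 1)*(w + 4)*(w^2 + 7*w + 12) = (w - 3)*(w + 1)*(w + 3)*(w + 4)*(w + 4)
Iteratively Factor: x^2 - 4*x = (x - 4)*(x)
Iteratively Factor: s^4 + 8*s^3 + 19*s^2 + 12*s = (s)*(s^3 + 8*s^2 + 19*s + 12) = s*(s + 4)*(s^2 + 4*s + 3) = s*(s + 3)*(s + 4)*(s + 1)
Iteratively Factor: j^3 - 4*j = (j - 2)*(j^2 + 2*j) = j*(j - 2)*(j + 2)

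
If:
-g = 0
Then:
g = 0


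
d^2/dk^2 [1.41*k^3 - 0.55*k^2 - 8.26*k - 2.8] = 8.46*k - 1.1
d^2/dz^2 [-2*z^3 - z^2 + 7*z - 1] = -12*z - 2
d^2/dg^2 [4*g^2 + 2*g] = 8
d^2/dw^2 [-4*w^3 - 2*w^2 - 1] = -24*w - 4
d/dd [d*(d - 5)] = 2*d - 5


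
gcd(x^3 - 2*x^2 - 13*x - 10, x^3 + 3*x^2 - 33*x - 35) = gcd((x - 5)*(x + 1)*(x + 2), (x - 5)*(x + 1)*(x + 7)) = x^2 - 4*x - 5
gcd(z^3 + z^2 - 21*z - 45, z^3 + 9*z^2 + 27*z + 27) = z^2 + 6*z + 9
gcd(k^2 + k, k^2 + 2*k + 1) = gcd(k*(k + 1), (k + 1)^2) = k + 1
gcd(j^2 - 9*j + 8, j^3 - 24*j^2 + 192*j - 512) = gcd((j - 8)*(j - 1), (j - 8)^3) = j - 8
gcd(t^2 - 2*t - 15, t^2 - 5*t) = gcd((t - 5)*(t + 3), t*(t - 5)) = t - 5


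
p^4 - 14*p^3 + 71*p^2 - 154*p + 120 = (p - 5)*(p - 4)*(p - 3)*(p - 2)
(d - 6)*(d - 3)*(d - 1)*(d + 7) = d^4 - 3*d^3 - 43*d^2 + 171*d - 126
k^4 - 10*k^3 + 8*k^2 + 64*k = k*(k - 8)*(k - 4)*(k + 2)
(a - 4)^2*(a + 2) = a^3 - 6*a^2 + 32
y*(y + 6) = y^2 + 6*y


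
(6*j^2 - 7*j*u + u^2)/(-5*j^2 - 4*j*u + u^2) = (-6*j^2 + 7*j*u - u^2)/(5*j^2 + 4*j*u - u^2)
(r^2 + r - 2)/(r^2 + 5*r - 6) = (r + 2)/(r + 6)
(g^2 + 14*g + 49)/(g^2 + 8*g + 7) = (g + 7)/(g + 1)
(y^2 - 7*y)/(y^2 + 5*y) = (y - 7)/(y + 5)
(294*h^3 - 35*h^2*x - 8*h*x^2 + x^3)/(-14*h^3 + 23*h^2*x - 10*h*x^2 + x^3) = (-42*h^2 - h*x + x^2)/(2*h^2 - 3*h*x + x^2)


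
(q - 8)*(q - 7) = q^2 - 15*q + 56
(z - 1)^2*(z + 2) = z^3 - 3*z + 2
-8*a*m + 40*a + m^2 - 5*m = (-8*a + m)*(m - 5)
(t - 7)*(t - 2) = t^2 - 9*t + 14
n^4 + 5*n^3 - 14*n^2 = n^2*(n - 2)*(n + 7)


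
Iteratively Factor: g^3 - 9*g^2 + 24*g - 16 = (g - 4)*(g^2 - 5*g + 4) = (g - 4)*(g - 1)*(g - 4)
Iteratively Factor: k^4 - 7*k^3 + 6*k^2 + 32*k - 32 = (k + 2)*(k^3 - 9*k^2 + 24*k - 16) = (k - 4)*(k + 2)*(k^2 - 5*k + 4) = (k - 4)*(k - 1)*(k + 2)*(k - 4)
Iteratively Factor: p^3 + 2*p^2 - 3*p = (p - 1)*(p^2 + 3*p) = p*(p - 1)*(p + 3)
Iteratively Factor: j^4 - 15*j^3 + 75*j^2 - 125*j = (j - 5)*(j^3 - 10*j^2 + 25*j) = (j - 5)^2*(j^2 - 5*j) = (j - 5)^3*(j)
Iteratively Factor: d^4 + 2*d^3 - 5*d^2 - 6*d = (d)*(d^3 + 2*d^2 - 5*d - 6) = d*(d + 1)*(d^2 + d - 6) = d*(d - 2)*(d + 1)*(d + 3)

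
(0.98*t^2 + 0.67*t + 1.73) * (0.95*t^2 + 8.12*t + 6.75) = 0.931*t^4 + 8.5941*t^3 + 13.6989*t^2 + 18.5701*t + 11.6775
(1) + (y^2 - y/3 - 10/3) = y^2 - y/3 - 7/3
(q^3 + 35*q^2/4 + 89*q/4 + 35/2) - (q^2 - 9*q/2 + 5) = q^3 + 31*q^2/4 + 107*q/4 + 25/2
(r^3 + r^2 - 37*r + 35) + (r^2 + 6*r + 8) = r^3 + 2*r^2 - 31*r + 43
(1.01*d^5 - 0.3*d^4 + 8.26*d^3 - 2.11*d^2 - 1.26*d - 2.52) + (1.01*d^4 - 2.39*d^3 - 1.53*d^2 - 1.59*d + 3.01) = 1.01*d^5 + 0.71*d^4 + 5.87*d^3 - 3.64*d^2 - 2.85*d + 0.49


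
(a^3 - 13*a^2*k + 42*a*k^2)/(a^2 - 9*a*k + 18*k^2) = a*(a - 7*k)/(a - 3*k)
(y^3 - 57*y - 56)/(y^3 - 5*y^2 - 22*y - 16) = (y + 7)/(y + 2)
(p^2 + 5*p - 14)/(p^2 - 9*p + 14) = (p + 7)/(p - 7)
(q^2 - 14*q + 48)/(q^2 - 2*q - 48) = (q - 6)/(q + 6)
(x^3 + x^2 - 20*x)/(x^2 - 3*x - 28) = x*(-x^2 - x + 20)/(-x^2 + 3*x + 28)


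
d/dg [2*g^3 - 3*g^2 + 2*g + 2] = 6*g^2 - 6*g + 2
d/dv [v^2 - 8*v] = 2*v - 8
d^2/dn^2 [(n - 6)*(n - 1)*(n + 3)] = 6*n - 8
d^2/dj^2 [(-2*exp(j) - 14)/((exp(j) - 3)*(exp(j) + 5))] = 2*(-exp(4*j) - 26*exp(3*j) - 132*exp(2*j) - 478*exp(j) - 435)*exp(j)/(exp(6*j) + 6*exp(5*j) - 33*exp(4*j) - 172*exp(3*j) + 495*exp(2*j) + 1350*exp(j) - 3375)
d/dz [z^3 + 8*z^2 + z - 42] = 3*z^2 + 16*z + 1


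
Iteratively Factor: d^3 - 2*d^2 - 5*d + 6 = (d + 2)*(d^2 - 4*d + 3) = (d - 3)*(d + 2)*(d - 1)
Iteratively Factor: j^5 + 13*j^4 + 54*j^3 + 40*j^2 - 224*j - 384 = (j + 4)*(j^4 + 9*j^3 + 18*j^2 - 32*j - 96) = (j + 4)^2*(j^3 + 5*j^2 - 2*j - 24) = (j + 3)*(j + 4)^2*(j^2 + 2*j - 8) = (j + 3)*(j + 4)^3*(j - 2)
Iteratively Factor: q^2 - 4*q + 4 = (q - 2)*(q - 2)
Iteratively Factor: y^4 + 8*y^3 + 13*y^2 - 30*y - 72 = (y - 2)*(y^3 + 10*y^2 + 33*y + 36) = (y - 2)*(y + 3)*(y^2 + 7*y + 12) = (y - 2)*(y + 3)^2*(y + 4)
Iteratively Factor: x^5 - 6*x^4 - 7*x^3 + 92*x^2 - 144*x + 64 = (x + 4)*(x^4 - 10*x^3 + 33*x^2 - 40*x + 16) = (x - 4)*(x + 4)*(x^3 - 6*x^2 + 9*x - 4) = (x - 4)^2*(x + 4)*(x^2 - 2*x + 1) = (x - 4)^2*(x - 1)*(x + 4)*(x - 1)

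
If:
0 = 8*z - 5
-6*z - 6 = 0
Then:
No Solution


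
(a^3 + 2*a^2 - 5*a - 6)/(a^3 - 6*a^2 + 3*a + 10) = (a + 3)/(a - 5)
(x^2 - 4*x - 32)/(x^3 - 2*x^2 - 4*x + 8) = (x^2 - 4*x - 32)/(x^3 - 2*x^2 - 4*x + 8)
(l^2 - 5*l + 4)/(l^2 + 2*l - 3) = (l - 4)/(l + 3)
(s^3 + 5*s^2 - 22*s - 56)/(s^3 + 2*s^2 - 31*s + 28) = (s + 2)/(s - 1)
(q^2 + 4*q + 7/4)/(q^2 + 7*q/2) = (q + 1/2)/q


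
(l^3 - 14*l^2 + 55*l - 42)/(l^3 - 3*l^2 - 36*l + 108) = (l^2 - 8*l + 7)/(l^2 + 3*l - 18)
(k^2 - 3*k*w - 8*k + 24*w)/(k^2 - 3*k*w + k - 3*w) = (k - 8)/(k + 1)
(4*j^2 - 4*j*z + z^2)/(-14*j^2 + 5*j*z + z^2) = (-2*j + z)/(7*j + z)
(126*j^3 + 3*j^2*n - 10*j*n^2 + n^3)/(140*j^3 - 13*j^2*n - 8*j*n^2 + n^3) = (18*j^2 + 3*j*n - n^2)/(20*j^2 + j*n - n^2)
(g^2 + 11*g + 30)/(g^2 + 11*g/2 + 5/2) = 2*(g + 6)/(2*g + 1)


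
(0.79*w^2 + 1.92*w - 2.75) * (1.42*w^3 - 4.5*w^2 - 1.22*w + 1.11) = 1.1218*w^5 - 0.8286*w^4 - 13.5088*w^3 + 10.9095*w^2 + 5.4862*w - 3.0525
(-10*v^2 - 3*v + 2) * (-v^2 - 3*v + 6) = 10*v^4 + 33*v^3 - 53*v^2 - 24*v + 12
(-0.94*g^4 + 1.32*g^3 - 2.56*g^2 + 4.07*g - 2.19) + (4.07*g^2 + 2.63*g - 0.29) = -0.94*g^4 + 1.32*g^3 + 1.51*g^2 + 6.7*g - 2.48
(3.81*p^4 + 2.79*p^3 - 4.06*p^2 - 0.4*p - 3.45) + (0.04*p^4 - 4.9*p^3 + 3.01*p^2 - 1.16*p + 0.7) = 3.85*p^4 - 2.11*p^3 - 1.05*p^2 - 1.56*p - 2.75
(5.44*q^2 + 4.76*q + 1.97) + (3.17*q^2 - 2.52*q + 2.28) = 8.61*q^2 + 2.24*q + 4.25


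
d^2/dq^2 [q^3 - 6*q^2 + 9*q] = 6*q - 12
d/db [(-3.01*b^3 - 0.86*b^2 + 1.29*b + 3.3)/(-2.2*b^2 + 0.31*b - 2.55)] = (6.622*b^4 - 1.8662*b^3 + 25.5979*b^2 + 18.906*b - 4.3125)/(4.84*b^4 - 1.364*b^3 + 11.3161*b^2 - 1.581*b + 6.5025)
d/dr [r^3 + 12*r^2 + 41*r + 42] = 3*r^2 + 24*r + 41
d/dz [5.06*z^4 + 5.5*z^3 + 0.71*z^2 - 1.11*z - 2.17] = 20.24*z^3 + 16.5*z^2 + 1.42*z - 1.11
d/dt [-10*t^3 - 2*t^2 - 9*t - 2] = -30*t^2 - 4*t - 9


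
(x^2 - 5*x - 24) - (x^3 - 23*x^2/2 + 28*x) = -x^3 + 25*x^2/2 - 33*x - 24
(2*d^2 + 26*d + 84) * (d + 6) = 2*d^3 + 38*d^2 + 240*d + 504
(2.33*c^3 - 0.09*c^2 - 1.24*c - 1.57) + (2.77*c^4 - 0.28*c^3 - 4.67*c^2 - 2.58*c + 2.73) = 2.77*c^4 + 2.05*c^3 - 4.76*c^2 - 3.82*c + 1.16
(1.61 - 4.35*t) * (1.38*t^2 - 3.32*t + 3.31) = -6.003*t^3 + 16.6638*t^2 - 19.7437*t + 5.3291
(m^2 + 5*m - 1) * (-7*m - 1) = -7*m^3 - 36*m^2 + 2*m + 1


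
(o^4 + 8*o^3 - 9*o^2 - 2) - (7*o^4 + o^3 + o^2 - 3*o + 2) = -6*o^4 + 7*o^3 - 10*o^2 + 3*o - 4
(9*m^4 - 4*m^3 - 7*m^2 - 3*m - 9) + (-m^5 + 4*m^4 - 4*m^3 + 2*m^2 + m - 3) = -m^5 + 13*m^4 - 8*m^3 - 5*m^2 - 2*m - 12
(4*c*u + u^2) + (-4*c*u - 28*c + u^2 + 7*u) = -28*c + 2*u^2 + 7*u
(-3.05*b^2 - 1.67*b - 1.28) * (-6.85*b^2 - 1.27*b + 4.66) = 20.8925*b^4 + 15.313*b^3 - 3.3241*b^2 - 6.1566*b - 5.9648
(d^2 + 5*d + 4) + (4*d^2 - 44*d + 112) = 5*d^2 - 39*d + 116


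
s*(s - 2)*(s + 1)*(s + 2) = s^4 + s^3 - 4*s^2 - 4*s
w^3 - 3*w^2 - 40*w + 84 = (w - 7)*(w - 2)*(w + 6)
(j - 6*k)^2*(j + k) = j^3 - 11*j^2*k + 24*j*k^2 + 36*k^3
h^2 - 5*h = h*(h - 5)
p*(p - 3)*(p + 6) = p^3 + 3*p^2 - 18*p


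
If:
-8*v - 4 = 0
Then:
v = -1/2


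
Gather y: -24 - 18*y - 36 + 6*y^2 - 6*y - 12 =6*y^2 - 24*y - 72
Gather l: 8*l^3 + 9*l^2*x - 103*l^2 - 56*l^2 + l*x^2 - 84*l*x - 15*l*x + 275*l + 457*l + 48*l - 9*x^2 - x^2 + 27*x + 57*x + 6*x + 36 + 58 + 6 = 8*l^3 + l^2*(9*x - 159) + l*(x^2 - 99*x + 780) - 10*x^2 + 90*x + 100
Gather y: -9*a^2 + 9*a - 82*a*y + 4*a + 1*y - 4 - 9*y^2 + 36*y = -9*a^2 + 13*a - 9*y^2 + y*(37 - 82*a) - 4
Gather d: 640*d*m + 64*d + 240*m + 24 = d*(640*m + 64) + 240*m + 24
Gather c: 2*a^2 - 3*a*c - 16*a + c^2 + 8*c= 2*a^2 - 16*a + c^2 + c*(8 - 3*a)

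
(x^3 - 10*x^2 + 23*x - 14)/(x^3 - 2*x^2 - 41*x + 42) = (x - 2)/(x + 6)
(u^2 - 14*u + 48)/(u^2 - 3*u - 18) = (u - 8)/(u + 3)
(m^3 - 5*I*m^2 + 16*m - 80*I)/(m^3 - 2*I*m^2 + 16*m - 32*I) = (m - 5*I)/(m - 2*I)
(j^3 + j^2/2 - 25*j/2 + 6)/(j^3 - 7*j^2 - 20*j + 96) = (j - 1/2)/(j - 8)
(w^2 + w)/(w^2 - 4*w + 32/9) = 9*w*(w + 1)/(9*w^2 - 36*w + 32)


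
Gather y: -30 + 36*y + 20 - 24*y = 12*y - 10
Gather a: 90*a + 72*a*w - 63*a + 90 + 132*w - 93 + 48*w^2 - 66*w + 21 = a*(72*w + 27) + 48*w^2 + 66*w + 18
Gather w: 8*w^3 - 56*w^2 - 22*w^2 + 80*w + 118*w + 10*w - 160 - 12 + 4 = 8*w^3 - 78*w^2 + 208*w - 168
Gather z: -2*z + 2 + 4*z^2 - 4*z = 4*z^2 - 6*z + 2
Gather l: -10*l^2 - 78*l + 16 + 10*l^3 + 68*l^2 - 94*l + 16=10*l^3 + 58*l^2 - 172*l + 32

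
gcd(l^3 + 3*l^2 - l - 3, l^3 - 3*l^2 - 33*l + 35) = l - 1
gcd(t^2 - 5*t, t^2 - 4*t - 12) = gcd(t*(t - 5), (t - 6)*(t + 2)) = 1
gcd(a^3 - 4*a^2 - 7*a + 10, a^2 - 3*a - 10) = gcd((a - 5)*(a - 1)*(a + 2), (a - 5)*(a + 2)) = a^2 - 3*a - 10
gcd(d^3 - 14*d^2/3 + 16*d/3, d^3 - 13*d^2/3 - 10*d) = d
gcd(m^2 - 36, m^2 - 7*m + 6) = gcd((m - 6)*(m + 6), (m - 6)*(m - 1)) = m - 6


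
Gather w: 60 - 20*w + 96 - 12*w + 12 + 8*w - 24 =144 - 24*w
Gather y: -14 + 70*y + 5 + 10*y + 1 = 80*y - 8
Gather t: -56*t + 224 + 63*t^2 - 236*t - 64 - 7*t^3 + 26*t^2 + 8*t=-7*t^3 + 89*t^2 - 284*t + 160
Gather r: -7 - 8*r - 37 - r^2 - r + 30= -r^2 - 9*r - 14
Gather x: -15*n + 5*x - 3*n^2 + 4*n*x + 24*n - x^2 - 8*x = -3*n^2 + 9*n - x^2 + x*(4*n - 3)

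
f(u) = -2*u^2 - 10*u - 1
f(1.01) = -13.14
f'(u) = -4*u - 10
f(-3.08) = 10.83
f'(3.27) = -23.08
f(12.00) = -409.00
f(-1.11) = 7.64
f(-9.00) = -73.00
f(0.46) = -6.02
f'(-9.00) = 26.00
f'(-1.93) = -2.28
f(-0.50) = 3.50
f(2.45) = -37.50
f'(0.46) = -11.84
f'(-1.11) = -5.56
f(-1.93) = 10.85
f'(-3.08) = 2.32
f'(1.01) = -14.04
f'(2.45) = -19.80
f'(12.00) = -58.00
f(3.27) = -55.09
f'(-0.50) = -8.00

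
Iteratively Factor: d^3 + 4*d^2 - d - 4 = (d - 1)*(d^2 + 5*d + 4) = (d - 1)*(d + 1)*(d + 4)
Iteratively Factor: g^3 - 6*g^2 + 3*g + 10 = (g + 1)*(g^2 - 7*g + 10) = (g - 5)*(g + 1)*(g - 2)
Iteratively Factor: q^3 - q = (q + 1)*(q^2 - q) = q*(q + 1)*(q - 1)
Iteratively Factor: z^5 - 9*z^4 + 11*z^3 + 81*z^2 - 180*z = (z - 5)*(z^4 - 4*z^3 - 9*z^2 + 36*z) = (z - 5)*(z - 3)*(z^3 - z^2 - 12*z) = z*(z - 5)*(z - 3)*(z^2 - z - 12) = z*(z - 5)*(z - 4)*(z - 3)*(z + 3)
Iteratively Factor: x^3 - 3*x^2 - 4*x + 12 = (x + 2)*(x^2 - 5*x + 6) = (x - 3)*(x + 2)*(x - 2)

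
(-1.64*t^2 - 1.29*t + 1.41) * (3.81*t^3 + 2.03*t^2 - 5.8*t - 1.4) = -6.2484*t^5 - 8.2441*t^4 + 12.2654*t^3 + 12.6403*t^2 - 6.372*t - 1.974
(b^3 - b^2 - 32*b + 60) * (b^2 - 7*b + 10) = b^5 - 8*b^4 - 15*b^3 + 274*b^2 - 740*b + 600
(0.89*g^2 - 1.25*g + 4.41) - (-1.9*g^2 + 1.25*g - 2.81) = 2.79*g^2 - 2.5*g + 7.22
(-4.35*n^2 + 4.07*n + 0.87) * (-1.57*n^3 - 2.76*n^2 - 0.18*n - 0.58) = 6.8295*n^5 + 5.6161*n^4 - 11.8161*n^3 - 0.6108*n^2 - 2.5172*n - 0.5046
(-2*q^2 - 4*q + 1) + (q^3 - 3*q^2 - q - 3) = q^3 - 5*q^2 - 5*q - 2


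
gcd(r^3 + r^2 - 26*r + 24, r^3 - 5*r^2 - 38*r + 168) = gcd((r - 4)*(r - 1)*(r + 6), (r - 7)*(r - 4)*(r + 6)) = r^2 + 2*r - 24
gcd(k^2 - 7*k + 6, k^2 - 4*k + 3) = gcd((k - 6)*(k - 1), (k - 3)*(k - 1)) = k - 1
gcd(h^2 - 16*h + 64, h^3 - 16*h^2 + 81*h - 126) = 1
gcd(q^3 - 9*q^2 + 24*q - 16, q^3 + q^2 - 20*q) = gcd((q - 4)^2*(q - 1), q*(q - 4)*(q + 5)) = q - 4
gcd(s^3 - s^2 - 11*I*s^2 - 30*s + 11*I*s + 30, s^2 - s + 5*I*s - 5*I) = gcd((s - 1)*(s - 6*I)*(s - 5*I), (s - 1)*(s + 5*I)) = s - 1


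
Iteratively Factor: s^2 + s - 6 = (s - 2)*(s + 3)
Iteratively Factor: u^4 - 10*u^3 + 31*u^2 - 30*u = (u)*(u^3 - 10*u^2 + 31*u - 30) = u*(u - 2)*(u^2 - 8*u + 15) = u*(u - 5)*(u - 2)*(u - 3)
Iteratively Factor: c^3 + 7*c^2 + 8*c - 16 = (c - 1)*(c^2 + 8*c + 16) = (c - 1)*(c + 4)*(c + 4)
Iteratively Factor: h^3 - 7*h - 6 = (h + 1)*(h^2 - h - 6) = (h - 3)*(h + 1)*(h + 2)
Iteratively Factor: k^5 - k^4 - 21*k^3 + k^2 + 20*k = (k - 1)*(k^4 - 21*k^2 - 20*k) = (k - 1)*(k + 1)*(k^3 - k^2 - 20*k) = k*(k - 1)*(k + 1)*(k^2 - k - 20) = k*(k - 1)*(k + 1)*(k + 4)*(k - 5)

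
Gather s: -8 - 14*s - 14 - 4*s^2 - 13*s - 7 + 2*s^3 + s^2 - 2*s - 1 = 2*s^3 - 3*s^2 - 29*s - 30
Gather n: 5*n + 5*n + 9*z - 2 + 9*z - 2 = 10*n + 18*z - 4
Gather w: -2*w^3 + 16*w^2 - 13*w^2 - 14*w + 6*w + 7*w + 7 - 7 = -2*w^3 + 3*w^2 - w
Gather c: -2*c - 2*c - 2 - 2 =-4*c - 4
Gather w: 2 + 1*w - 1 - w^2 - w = 1 - w^2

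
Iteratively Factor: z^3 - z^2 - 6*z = (z)*(z^2 - z - 6) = z*(z + 2)*(z - 3)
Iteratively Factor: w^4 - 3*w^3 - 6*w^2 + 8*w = (w)*(w^3 - 3*w^2 - 6*w + 8) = w*(w - 1)*(w^2 - 2*w - 8) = w*(w - 1)*(w + 2)*(w - 4)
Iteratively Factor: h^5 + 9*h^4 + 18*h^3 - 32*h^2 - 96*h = (h + 4)*(h^4 + 5*h^3 - 2*h^2 - 24*h) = (h + 3)*(h + 4)*(h^3 + 2*h^2 - 8*h) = h*(h + 3)*(h + 4)*(h^2 + 2*h - 8) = h*(h - 2)*(h + 3)*(h + 4)*(h + 4)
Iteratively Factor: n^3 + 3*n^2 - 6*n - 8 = (n + 1)*(n^2 + 2*n - 8) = (n + 1)*(n + 4)*(n - 2)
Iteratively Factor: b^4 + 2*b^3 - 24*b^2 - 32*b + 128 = (b + 4)*(b^3 - 2*b^2 - 16*b + 32) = (b - 4)*(b + 4)*(b^2 + 2*b - 8) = (b - 4)*(b + 4)^2*(b - 2)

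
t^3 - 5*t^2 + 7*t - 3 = (t - 3)*(t - 1)^2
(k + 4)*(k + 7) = k^2 + 11*k + 28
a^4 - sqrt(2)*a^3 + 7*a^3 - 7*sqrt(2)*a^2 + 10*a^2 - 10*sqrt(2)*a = a*(a + 2)*(a + 5)*(a - sqrt(2))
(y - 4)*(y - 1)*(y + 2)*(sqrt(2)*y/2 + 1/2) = sqrt(2)*y^4/2 - 3*sqrt(2)*y^3/2 + y^3/2 - 3*sqrt(2)*y^2 - 3*y^2/2 - 3*y + 4*sqrt(2)*y + 4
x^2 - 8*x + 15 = (x - 5)*(x - 3)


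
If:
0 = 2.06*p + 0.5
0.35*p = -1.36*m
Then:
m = 0.06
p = -0.24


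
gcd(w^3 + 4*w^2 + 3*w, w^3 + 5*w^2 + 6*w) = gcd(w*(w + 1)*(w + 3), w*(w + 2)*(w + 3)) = w^2 + 3*w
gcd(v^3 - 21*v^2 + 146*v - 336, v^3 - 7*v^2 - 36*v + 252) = v^2 - 13*v + 42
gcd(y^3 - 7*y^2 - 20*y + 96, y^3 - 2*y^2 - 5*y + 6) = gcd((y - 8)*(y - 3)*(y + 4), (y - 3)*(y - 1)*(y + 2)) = y - 3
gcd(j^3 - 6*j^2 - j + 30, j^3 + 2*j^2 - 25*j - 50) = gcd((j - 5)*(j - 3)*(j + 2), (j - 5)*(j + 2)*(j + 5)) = j^2 - 3*j - 10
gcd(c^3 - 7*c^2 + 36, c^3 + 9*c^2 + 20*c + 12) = c + 2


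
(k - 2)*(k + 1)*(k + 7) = k^3 + 6*k^2 - 9*k - 14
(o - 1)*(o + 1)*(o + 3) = o^3 + 3*o^2 - o - 3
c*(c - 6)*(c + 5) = c^3 - c^2 - 30*c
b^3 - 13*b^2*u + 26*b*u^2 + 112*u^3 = (b - 8*u)*(b - 7*u)*(b + 2*u)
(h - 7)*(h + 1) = h^2 - 6*h - 7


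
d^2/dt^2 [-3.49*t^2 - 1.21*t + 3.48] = -6.98000000000000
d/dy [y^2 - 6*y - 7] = 2*y - 6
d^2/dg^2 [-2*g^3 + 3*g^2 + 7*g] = 6 - 12*g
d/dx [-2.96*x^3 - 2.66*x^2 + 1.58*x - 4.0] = -8.88*x^2 - 5.32*x + 1.58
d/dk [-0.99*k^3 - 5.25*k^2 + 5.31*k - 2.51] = -2.97*k^2 - 10.5*k + 5.31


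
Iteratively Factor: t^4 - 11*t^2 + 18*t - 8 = (t - 1)*(t^3 + t^2 - 10*t + 8) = (t - 2)*(t - 1)*(t^2 + 3*t - 4) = (t - 2)*(t - 1)^2*(t + 4)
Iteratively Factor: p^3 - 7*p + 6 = (p + 3)*(p^2 - 3*p + 2) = (p - 2)*(p + 3)*(p - 1)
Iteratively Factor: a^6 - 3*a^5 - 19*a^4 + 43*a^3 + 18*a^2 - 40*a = (a + 1)*(a^5 - 4*a^4 - 15*a^3 + 58*a^2 - 40*a) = a*(a + 1)*(a^4 - 4*a^3 - 15*a^2 + 58*a - 40) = a*(a - 2)*(a + 1)*(a^3 - 2*a^2 - 19*a + 20) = a*(a - 2)*(a + 1)*(a + 4)*(a^2 - 6*a + 5) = a*(a - 5)*(a - 2)*(a + 1)*(a + 4)*(a - 1)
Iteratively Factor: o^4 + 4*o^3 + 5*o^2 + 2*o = (o + 2)*(o^3 + 2*o^2 + o) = o*(o + 2)*(o^2 + 2*o + 1) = o*(o + 1)*(o + 2)*(o + 1)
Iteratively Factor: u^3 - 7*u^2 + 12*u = (u - 4)*(u^2 - 3*u) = (u - 4)*(u - 3)*(u)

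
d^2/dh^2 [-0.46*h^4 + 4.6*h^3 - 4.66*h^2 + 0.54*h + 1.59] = -5.52*h^2 + 27.6*h - 9.32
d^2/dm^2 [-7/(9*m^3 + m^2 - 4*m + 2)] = 14*((27*m + 1)*(9*m^3 + m^2 - 4*m + 2) - (27*m^2 + 2*m - 4)^2)/(9*m^3 + m^2 - 4*m + 2)^3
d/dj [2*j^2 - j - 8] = 4*j - 1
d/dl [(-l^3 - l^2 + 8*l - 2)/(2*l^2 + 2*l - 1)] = (-2*l^4 - 4*l^3 - 15*l^2 + 10*l - 4)/(4*l^4 + 8*l^3 - 4*l + 1)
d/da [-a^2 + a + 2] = 1 - 2*a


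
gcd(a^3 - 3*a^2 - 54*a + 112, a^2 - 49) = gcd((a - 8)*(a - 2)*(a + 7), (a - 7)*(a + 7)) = a + 7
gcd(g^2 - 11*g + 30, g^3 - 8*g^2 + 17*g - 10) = g - 5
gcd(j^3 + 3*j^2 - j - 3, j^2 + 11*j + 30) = 1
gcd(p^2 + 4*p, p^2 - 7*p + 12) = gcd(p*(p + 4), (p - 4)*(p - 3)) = 1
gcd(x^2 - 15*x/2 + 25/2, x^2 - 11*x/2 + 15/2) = x - 5/2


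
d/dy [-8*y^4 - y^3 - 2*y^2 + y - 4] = -32*y^3 - 3*y^2 - 4*y + 1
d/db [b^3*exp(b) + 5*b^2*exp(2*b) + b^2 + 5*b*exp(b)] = b^3*exp(b) + 10*b^2*exp(2*b) + 3*b^2*exp(b) + 10*b*exp(2*b) + 5*b*exp(b) + 2*b + 5*exp(b)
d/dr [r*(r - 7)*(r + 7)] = 3*r^2 - 49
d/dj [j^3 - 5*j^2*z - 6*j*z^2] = 3*j^2 - 10*j*z - 6*z^2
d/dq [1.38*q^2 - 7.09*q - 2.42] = 2.76*q - 7.09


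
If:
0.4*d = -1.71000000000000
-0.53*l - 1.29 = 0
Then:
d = -4.28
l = -2.43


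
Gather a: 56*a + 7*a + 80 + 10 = 63*a + 90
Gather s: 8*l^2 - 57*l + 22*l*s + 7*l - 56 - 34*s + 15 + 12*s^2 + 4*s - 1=8*l^2 - 50*l + 12*s^2 + s*(22*l - 30) - 42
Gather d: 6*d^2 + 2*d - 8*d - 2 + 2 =6*d^2 - 6*d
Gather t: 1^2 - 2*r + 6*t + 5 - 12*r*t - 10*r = -12*r + t*(6 - 12*r) + 6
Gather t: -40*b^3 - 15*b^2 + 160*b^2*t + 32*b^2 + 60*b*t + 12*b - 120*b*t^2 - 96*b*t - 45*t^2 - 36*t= -40*b^3 + 17*b^2 + 12*b + t^2*(-120*b - 45) + t*(160*b^2 - 36*b - 36)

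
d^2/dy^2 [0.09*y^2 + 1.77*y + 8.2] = 0.180000000000000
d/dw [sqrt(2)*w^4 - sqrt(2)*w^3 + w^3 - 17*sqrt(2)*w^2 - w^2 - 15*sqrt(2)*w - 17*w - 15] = 4*sqrt(2)*w^3 - 3*sqrt(2)*w^2 + 3*w^2 - 34*sqrt(2)*w - 2*w - 15*sqrt(2) - 17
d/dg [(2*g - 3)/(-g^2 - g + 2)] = (-2*g^2 - 2*g + (2*g - 3)*(2*g + 1) + 4)/(g^2 + g - 2)^2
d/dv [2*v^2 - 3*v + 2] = 4*v - 3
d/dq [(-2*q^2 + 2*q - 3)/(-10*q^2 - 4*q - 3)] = 2*(14*q^2 - 24*q - 9)/(100*q^4 + 80*q^3 + 76*q^2 + 24*q + 9)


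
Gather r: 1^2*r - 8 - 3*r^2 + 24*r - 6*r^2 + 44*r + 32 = -9*r^2 + 69*r + 24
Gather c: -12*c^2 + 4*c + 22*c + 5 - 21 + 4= -12*c^2 + 26*c - 12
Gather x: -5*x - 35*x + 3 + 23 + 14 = 40 - 40*x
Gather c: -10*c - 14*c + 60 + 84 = 144 - 24*c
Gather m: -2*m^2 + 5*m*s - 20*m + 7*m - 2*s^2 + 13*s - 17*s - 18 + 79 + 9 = -2*m^2 + m*(5*s - 13) - 2*s^2 - 4*s + 70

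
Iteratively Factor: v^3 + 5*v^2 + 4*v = (v + 4)*(v^2 + v) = (v + 1)*(v + 4)*(v)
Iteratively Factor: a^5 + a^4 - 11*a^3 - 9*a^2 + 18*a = (a - 1)*(a^4 + 2*a^3 - 9*a^2 - 18*a) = (a - 3)*(a - 1)*(a^3 + 5*a^2 + 6*a) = a*(a - 3)*(a - 1)*(a^2 + 5*a + 6) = a*(a - 3)*(a - 1)*(a + 2)*(a + 3)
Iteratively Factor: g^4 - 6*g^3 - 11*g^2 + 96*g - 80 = (g - 1)*(g^3 - 5*g^2 - 16*g + 80) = (g - 4)*(g - 1)*(g^2 - g - 20) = (g - 4)*(g - 1)*(g + 4)*(g - 5)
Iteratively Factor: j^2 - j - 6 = (j + 2)*(j - 3)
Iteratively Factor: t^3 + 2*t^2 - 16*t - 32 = (t + 2)*(t^2 - 16) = (t + 2)*(t + 4)*(t - 4)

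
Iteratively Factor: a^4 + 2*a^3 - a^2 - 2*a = (a + 1)*(a^3 + a^2 - 2*a) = (a - 1)*(a + 1)*(a^2 + 2*a) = a*(a - 1)*(a + 1)*(a + 2)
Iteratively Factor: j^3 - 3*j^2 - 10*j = (j - 5)*(j^2 + 2*j) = j*(j - 5)*(j + 2)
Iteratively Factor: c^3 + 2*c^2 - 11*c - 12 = (c + 1)*(c^2 + c - 12) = (c - 3)*(c + 1)*(c + 4)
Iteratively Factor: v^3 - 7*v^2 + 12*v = (v - 4)*(v^2 - 3*v) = v*(v - 4)*(v - 3)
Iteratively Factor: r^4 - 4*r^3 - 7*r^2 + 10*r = (r + 2)*(r^3 - 6*r^2 + 5*r) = r*(r + 2)*(r^2 - 6*r + 5) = r*(r - 1)*(r + 2)*(r - 5)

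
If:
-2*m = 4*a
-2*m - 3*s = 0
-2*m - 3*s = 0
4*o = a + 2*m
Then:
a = 3*s/4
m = -3*s/2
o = -9*s/16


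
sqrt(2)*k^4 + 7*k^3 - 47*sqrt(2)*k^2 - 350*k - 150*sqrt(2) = (k - 5*sqrt(2))*(k + 3*sqrt(2))*(k + 5*sqrt(2))*(sqrt(2)*k + 1)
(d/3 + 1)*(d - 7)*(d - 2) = d^3/3 - 2*d^2 - 13*d/3 + 14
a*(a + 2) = a^2 + 2*a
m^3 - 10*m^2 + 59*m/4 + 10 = (m - 8)*(m - 5/2)*(m + 1/2)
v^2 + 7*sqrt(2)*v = v*(v + 7*sqrt(2))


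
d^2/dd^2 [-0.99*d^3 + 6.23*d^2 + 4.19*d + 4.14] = 12.46 - 5.94*d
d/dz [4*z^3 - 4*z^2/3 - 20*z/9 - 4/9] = 12*z^2 - 8*z/3 - 20/9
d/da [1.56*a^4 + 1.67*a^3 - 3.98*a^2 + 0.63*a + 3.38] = 6.24*a^3 + 5.01*a^2 - 7.96*a + 0.63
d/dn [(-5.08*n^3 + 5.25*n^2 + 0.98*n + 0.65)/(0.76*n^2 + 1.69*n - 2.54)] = (-3.8608*n^4 - 17.1704*n^3 + 46.8373*n^2 - 27.658*n - 3.5877)/(0.5776*n^4 + 2.5688*n^3 - 1.0047*n^2 - 8.5852*n + 6.4516)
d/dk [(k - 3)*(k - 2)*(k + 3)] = 3*k^2 - 4*k - 9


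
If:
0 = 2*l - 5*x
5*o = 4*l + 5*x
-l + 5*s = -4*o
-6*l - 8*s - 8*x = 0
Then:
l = 0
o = 0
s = 0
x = 0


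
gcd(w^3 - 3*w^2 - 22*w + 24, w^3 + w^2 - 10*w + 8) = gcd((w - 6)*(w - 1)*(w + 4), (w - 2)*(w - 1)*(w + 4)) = w^2 + 3*w - 4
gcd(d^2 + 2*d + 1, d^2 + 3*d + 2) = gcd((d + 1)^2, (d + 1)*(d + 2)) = d + 1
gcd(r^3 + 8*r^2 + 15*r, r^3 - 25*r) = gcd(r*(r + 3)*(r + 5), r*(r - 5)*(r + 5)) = r^2 + 5*r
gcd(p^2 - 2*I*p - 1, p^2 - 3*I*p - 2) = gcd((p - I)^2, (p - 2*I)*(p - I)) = p - I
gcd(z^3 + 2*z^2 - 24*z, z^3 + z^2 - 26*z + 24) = z^2 + 2*z - 24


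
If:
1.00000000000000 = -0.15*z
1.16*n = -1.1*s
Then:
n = -0.948275862068966*s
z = -6.67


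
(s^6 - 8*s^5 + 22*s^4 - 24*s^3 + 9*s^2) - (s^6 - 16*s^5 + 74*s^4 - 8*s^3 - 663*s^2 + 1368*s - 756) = 8*s^5 - 52*s^4 - 16*s^3 + 672*s^2 - 1368*s + 756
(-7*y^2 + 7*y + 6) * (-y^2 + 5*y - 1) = 7*y^4 - 42*y^3 + 36*y^2 + 23*y - 6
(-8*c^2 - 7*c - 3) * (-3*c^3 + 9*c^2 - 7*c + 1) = 24*c^5 - 51*c^4 + 2*c^3 + 14*c^2 + 14*c - 3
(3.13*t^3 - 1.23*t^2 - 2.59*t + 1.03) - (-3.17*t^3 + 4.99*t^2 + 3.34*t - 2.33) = 6.3*t^3 - 6.22*t^2 - 5.93*t + 3.36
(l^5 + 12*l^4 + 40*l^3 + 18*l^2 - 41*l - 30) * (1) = l^5 + 12*l^4 + 40*l^3 + 18*l^2 - 41*l - 30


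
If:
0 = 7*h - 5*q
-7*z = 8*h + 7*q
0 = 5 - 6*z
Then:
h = -175/534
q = -245/534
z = 5/6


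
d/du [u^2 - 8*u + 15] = 2*u - 8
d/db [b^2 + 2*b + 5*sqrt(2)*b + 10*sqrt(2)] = 2*b + 2 + 5*sqrt(2)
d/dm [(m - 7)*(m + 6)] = 2*m - 1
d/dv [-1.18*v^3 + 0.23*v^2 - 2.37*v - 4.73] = -3.54*v^2 + 0.46*v - 2.37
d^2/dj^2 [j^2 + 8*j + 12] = 2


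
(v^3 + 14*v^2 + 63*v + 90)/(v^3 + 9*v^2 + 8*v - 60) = (v + 3)/(v - 2)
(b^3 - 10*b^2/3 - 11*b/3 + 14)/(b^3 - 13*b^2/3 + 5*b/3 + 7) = (b + 2)/(b + 1)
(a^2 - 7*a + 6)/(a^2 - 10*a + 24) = (a - 1)/(a - 4)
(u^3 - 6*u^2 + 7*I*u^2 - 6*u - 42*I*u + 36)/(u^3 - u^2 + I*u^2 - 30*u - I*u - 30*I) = (u + 6*I)/(u + 5)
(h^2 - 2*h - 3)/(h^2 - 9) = (h + 1)/(h + 3)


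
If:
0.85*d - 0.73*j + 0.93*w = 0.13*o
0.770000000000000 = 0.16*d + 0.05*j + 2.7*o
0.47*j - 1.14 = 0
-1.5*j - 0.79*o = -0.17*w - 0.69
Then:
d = -25.54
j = 2.43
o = 1.75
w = 25.49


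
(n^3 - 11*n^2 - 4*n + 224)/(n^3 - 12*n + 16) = (n^2 - 15*n + 56)/(n^2 - 4*n + 4)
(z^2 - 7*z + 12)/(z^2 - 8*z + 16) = (z - 3)/(z - 4)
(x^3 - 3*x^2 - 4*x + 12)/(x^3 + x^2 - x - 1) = (x^3 - 3*x^2 - 4*x + 12)/(x^3 + x^2 - x - 1)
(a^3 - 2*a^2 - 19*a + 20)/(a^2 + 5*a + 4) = (a^2 - 6*a + 5)/(a + 1)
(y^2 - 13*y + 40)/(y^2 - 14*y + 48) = (y - 5)/(y - 6)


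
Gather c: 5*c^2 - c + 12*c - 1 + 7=5*c^2 + 11*c + 6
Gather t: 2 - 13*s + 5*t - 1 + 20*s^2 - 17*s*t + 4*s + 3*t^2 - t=20*s^2 - 9*s + 3*t^2 + t*(4 - 17*s) + 1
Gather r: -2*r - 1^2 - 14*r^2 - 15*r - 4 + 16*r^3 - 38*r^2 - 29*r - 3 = 16*r^3 - 52*r^2 - 46*r - 8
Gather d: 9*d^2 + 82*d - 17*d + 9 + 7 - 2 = 9*d^2 + 65*d + 14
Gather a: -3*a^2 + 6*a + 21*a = -3*a^2 + 27*a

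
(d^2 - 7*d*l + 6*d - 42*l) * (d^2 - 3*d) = d^4 - 7*d^3*l + 3*d^3 - 21*d^2*l - 18*d^2 + 126*d*l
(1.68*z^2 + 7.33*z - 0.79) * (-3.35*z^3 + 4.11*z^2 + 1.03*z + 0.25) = -5.628*z^5 - 17.6507*z^4 + 34.5032*z^3 + 4.723*z^2 + 1.0188*z - 0.1975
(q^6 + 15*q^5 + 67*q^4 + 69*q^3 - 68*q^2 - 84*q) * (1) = q^6 + 15*q^5 + 67*q^4 + 69*q^3 - 68*q^2 - 84*q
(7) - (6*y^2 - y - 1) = -6*y^2 + y + 8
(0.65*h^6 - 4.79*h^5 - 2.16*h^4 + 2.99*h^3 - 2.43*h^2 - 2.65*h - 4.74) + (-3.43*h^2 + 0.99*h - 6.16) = 0.65*h^6 - 4.79*h^5 - 2.16*h^4 + 2.99*h^3 - 5.86*h^2 - 1.66*h - 10.9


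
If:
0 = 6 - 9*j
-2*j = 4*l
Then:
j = 2/3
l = -1/3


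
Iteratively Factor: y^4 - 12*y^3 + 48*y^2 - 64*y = (y - 4)*(y^3 - 8*y^2 + 16*y) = (y - 4)^2*(y^2 - 4*y) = (y - 4)^3*(y)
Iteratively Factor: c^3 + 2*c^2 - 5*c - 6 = (c - 2)*(c^2 + 4*c + 3) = (c - 2)*(c + 3)*(c + 1)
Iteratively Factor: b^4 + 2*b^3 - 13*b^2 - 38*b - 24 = (b + 2)*(b^3 - 13*b - 12) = (b - 4)*(b + 2)*(b^2 + 4*b + 3) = (b - 4)*(b + 1)*(b + 2)*(b + 3)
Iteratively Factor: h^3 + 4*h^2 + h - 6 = (h + 3)*(h^2 + h - 2) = (h + 2)*(h + 3)*(h - 1)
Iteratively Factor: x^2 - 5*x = (x)*(x - 5)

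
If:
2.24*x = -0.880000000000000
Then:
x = -0.39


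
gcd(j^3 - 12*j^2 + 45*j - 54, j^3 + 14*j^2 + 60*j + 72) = 1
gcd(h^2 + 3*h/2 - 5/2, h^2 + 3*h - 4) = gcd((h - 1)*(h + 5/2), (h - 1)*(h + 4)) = h - 1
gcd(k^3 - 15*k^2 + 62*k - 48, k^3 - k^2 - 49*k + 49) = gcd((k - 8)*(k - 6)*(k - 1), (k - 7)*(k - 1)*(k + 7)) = k - 1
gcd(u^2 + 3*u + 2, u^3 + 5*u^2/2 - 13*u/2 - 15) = u + 2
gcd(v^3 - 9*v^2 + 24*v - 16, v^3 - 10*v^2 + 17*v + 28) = v - 4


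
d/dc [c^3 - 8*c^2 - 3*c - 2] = 3*c^2 - 16*c - 3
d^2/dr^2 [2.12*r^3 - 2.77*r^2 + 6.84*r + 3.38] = 12.72*r - 5.54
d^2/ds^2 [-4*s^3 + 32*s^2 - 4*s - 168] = 64 - 24*s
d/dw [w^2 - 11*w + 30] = 2*w - 11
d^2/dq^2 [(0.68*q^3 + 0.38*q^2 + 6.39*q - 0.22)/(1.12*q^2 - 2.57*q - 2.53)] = (8.88178419700125e-16*q^5 + 31.055176*q^3 + 31.333368*q^2 + 138.555384*q - 82.385094)/(1.404928*q^6 - 9.671424*q^5 + 12.671568*q^4 + 26.719519*q^3 - 28.624167*q^2 - 49.350939*q - 16.194277)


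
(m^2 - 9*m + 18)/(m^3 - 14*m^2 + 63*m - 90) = 1/(m - 5)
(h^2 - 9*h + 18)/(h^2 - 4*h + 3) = (h - 6)/(h - 1)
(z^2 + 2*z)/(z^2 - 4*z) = (z + 2)/(z - 4)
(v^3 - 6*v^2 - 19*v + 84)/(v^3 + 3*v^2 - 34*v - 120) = (v^2 - 10*v + 21)/(v^2 - v - 30)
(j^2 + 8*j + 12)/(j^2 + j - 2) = (j + 6)/(j - 1)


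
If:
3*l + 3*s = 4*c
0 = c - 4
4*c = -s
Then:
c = 4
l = 64/3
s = -16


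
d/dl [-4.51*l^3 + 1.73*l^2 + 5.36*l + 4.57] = -13.53*l^2 + 3.46*l + 5.36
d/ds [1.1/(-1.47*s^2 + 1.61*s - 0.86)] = (3.234*s - 1.771)/(1.47*s^2 - 1.61*s + 0.86)^2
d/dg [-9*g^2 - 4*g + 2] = -18*g - 4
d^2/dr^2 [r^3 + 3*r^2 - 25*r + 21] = 6*r + 6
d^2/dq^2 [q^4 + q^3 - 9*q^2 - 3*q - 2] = 12*q^2 + 6*q - 18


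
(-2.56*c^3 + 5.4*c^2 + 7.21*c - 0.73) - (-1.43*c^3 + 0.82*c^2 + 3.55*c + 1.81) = -1.13*c^3 + 4.58*c^2 + 3.66*c - 2.54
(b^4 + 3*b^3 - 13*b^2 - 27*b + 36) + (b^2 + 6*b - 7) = b^4 + 3*b^3 - 12*b^2 - 21*b + 29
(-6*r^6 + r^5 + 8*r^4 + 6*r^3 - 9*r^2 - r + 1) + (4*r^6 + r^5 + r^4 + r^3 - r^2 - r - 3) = -2*r^6 + 2*r^5 + 9*r^4 + 7*r^3 - 10*r^2 - 2*r - 2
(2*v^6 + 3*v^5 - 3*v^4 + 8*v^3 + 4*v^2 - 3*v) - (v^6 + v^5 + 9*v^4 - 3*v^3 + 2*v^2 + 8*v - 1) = v^6 + 2*v^5 - 12*v^4 + 11*v^3 + 2*v^2 - 11*v + 1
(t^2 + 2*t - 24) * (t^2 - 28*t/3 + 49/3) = t^4 - 22*t^3/3 - 79*t^2/3 + 770*t/3 - 392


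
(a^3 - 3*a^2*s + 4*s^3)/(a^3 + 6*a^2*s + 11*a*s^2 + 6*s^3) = (a^2 - 4*a*s + 4*s^2)/(a^2 + 5*a*s + 6*s^2)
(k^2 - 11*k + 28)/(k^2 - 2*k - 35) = (k - 4)/(k + 5)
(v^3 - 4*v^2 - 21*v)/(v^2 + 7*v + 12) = v*(v - 7)/(v + 4)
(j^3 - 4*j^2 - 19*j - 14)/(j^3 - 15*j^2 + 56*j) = (j^2 + 3*j + 2)/(j*(j - 8))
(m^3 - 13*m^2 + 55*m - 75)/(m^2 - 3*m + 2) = (m^3 - 13*m^2 + 55*m - 75)/(m^2 - 3*m + 2)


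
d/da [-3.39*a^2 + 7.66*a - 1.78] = 7.66 - 6.78*a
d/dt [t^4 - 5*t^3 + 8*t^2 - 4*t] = 4*t^3 - 15*t^2 + 16*t - 4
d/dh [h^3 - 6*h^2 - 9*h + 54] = 3*h^2 - 12*h - 9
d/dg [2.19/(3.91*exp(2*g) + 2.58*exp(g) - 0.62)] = (-17.1258*exp(g) - 5.6502)*exp(g)/(3.91*exp(2*g) + 2.58*exp(g) - 0.62)^2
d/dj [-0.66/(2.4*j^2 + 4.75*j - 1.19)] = (3.168*j + 3.135)/(2.4*j^2 + 4.75*j - 1.19)^2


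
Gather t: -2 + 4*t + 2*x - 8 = 4*t + 2*x - 10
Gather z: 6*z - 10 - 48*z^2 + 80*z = -48*z^2 + 86*z - 10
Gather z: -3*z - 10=-3*z - 10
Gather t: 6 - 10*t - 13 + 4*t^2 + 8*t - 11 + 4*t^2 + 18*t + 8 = 8*t^2 + 16*t - 10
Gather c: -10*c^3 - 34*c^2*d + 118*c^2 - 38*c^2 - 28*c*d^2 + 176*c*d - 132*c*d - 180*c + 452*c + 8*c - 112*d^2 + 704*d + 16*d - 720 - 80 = -10*c^3 + c^2*(80 - 34*d) + c*(-28*d^2 + 44*d + 280) - 112*d^2 + 720*d - 800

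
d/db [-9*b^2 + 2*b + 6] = 2 - 18*b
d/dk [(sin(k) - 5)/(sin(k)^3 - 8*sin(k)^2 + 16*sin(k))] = (15*sin(k) + cos(2*k) - 21)*cos(k)/((sin(k) - 4)^3*sin(k)^2)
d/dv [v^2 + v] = 2*v + 1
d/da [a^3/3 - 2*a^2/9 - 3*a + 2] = a^2 - 4*a/9 - 3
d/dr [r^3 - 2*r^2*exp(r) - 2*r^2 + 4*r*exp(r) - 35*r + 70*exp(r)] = -2*r^2*exp(r) + 3*r^2 - 4*r + 74*exp(r) - 35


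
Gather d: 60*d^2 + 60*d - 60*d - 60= 60*d^2 - 60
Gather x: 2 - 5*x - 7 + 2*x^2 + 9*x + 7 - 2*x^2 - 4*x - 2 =0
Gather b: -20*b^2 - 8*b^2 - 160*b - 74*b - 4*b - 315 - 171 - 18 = -28*b^2 - 238*b - 504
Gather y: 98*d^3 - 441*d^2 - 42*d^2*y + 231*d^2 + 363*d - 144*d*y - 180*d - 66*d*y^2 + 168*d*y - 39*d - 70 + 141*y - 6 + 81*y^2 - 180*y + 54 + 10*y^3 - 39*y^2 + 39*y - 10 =98*d^3 - 210*d^2 + 144*d + 10*y^3 + y^2*(42 - 66*d) + y*(-42*d^2 + 24*d) - 32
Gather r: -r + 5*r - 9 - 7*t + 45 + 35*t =4*r + 28*t + 36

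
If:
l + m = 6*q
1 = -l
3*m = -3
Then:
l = -1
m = -1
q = -1/3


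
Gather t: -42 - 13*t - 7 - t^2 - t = -t^2 - 14*t - 49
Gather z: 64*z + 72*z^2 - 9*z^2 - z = 63*z^2 + 63*z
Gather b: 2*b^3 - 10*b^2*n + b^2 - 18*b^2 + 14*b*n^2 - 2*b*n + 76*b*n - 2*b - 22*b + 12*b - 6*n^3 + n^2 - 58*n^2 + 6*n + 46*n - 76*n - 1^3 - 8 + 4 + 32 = 2*b^3 + b^2*(-10*n - 17) + b*(14*n^2 + 74*n - 12) - 6*n^3 - 57*n^2 - 24*n + 27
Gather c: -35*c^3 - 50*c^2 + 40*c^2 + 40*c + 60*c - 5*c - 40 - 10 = -35*c^3 - 10*c^2 + 95*c - 50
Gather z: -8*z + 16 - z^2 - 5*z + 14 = -z^2 - 13*z + 30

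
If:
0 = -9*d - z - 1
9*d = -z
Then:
No Solution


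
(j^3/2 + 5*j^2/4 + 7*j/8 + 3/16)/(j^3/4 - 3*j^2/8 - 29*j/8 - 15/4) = (4*j^2 + 4*j + 1)/(2*(j^2 - 3*j - 10))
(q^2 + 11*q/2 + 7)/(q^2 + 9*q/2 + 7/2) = (q + 2)/(q + 1)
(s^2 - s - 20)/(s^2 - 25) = (s + 4)/(s + 5)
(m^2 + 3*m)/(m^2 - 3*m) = (m + 3)/(m - 3)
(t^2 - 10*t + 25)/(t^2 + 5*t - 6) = (t^2 - 10*t + 25)/(t^2 + 5*t - 6)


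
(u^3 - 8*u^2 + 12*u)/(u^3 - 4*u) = (u - 6)/(u + 2)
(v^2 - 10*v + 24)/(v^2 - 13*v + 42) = (v - 4)/(v - 7)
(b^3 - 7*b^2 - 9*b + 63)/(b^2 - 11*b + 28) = (b^2 - 9)/(b - 4)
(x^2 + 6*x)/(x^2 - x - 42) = x/(x - 7)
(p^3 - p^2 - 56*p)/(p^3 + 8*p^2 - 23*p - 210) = p*(p - 8)/(p^2 + p - 30)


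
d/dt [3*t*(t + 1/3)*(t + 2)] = 9*t^2 + 14*t + 2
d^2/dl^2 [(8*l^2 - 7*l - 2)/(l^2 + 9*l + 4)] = 2*(-79*l^3 - 102*l^2 + 30*l + 226)/(l^6 + 27*l^5 + 255*l^4 + 945*l^3 + 1020*l^2 + 432*l + 64)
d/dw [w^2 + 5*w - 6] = 2*w + 5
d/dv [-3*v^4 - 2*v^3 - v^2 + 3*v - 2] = -12*v^3 - 6*v^2 - 2*v + 3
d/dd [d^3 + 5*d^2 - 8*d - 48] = 3*d^2 + 10*d - 8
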